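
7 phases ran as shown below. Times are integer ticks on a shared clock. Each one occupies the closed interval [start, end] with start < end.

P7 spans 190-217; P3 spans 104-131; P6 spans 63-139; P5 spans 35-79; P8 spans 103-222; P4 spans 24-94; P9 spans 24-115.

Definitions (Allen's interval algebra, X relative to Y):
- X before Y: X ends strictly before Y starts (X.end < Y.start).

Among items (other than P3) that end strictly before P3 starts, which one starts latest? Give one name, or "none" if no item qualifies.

Target P3 = [104, 131].
P4 [24, 94] → before → candidate.
P5 [35, 79] → before → candidate.
P6 [63, 139] → contains → excluded.
P7 [190, 217] → after → excluded.
P8 [103, 222] → contains → excluded.
P9 [24, 115] → overlaps → excluded.
Among candidates, latest start is 35 → P5.

P5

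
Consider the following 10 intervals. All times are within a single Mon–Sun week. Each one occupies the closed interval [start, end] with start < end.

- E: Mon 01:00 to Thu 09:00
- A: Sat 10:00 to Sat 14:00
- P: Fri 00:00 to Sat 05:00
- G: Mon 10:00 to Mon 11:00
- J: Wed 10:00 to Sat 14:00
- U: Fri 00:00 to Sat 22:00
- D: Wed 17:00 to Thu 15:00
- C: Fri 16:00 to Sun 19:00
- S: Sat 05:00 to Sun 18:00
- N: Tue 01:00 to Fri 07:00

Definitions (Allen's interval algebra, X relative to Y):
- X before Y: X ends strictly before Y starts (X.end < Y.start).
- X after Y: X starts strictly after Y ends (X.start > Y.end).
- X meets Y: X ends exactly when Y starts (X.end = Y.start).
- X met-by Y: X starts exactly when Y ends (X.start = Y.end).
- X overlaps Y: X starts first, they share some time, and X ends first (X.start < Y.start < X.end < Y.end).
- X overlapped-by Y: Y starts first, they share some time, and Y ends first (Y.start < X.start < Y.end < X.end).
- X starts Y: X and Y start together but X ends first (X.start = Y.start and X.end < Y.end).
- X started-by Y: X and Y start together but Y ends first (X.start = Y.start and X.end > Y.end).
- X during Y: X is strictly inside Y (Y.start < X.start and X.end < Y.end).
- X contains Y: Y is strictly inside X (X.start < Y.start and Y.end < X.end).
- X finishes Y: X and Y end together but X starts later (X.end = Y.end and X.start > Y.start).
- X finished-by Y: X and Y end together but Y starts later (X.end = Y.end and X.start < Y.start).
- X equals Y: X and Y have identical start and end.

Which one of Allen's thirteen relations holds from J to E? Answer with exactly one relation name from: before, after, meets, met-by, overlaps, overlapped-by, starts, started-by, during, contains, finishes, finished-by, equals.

J = [Wed 10:00, Sat 14:00]; E = [Mon 01:00, Thu 09:00].
Compare endpoints: J.start > E.start, J.start < E.end, J.end > E.start, J.end > E.end.
That pattern is 'overlapped-by'.

overlapped-by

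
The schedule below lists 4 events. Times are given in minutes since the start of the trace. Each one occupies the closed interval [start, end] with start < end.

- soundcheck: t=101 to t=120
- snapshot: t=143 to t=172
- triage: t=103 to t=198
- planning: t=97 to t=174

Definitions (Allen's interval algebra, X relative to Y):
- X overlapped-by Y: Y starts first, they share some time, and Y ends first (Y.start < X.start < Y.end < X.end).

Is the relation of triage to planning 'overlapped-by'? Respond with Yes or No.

Yes

triage = [t=103, t=198], planning = [t=97, t=174].
Actual relation of triage to planning: overlapped-by.
Asked whether 'overlapped-by' holds → Yes.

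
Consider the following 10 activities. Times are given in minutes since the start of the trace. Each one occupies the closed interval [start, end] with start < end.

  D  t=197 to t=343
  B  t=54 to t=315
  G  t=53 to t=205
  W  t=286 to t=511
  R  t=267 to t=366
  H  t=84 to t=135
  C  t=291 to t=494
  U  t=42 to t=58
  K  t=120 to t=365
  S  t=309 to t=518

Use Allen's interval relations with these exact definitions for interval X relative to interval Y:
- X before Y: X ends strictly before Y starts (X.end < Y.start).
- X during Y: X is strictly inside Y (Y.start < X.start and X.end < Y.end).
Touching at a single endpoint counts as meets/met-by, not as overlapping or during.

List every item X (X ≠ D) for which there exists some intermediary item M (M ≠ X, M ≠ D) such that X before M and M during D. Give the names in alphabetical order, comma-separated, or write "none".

none

Target D = [t=197, t=343].
Intermediaries M with M during D: none.
Union: none.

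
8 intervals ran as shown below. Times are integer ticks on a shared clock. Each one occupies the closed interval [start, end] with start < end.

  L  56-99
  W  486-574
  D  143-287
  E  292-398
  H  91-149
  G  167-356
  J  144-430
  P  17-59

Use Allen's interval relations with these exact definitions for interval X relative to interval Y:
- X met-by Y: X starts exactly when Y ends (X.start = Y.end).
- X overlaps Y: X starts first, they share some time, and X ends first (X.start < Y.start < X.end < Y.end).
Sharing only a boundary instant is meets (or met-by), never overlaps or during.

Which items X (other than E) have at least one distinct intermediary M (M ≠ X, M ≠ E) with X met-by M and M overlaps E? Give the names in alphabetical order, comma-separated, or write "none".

Target E = [292, 398].
Intermediaries M with M overlaps E: G.
Via G — items with X met-by G: none.
Union: none.

none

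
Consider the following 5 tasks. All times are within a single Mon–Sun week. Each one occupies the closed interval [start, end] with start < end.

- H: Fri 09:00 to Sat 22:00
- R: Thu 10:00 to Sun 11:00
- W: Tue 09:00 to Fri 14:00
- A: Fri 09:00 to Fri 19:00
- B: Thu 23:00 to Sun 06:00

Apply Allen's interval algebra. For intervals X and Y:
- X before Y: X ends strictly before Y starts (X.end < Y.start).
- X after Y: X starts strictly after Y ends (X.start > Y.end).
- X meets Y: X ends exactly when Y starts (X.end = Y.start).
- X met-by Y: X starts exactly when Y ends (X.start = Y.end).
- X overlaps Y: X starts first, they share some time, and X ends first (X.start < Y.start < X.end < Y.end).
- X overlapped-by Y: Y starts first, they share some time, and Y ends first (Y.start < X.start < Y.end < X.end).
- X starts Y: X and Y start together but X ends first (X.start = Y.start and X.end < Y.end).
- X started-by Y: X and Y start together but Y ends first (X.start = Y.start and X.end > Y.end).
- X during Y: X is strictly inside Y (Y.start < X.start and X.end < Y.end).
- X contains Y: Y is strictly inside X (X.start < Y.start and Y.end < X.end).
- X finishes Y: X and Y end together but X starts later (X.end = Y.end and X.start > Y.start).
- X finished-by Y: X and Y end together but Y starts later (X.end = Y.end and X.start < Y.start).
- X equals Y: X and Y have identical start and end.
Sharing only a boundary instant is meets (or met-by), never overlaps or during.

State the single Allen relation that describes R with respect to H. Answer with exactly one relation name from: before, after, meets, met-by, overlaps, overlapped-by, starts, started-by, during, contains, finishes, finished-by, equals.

R = [Thu 10:00, Sun 11:00]; H = [Fri 09:00, Sat 22:00].
Compare endpoints: R.start < H.start, R.start < H.end, R.end > H.start, R.end > H.end.
That pattern is 'contains'.

contains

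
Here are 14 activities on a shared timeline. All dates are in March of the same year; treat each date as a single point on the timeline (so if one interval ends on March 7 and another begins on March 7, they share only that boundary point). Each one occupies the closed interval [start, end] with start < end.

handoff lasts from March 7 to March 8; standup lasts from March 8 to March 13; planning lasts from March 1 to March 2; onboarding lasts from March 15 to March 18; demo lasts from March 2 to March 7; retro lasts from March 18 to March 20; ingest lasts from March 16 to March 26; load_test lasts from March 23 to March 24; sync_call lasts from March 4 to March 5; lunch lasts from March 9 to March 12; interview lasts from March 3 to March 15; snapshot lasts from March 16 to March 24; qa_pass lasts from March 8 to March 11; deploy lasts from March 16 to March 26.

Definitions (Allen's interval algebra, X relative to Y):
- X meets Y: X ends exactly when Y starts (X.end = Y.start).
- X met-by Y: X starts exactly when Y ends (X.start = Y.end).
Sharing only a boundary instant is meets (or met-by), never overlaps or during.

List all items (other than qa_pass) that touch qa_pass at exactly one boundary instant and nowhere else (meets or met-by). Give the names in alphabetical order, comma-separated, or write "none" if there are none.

handoff

Target qa_pass = [March 8, March 11].
demo [March 2, March 7] → before → no.
deploy [March 16, March 26] → after → no.
handoff [March 7, March 8] → meets → yes.
ingest [March 16, March 26] → after → no.
interview [March 3, March 15] → contains → no.
load_test [March 23, March 24] → after → no.
lunch [March 9, March 12] → overlapped-by → no.
onboarding [March 15, March 18] → after → no.
planning [March 1, March 2] → before → no.
retro [March 18, March 20] → after → no.
snapshot [March 16, March 24] → after → no.
standup [March 8, March 13] → started-by → no.
sync_call [March 4, March 5] → before → no.
Result: handoff.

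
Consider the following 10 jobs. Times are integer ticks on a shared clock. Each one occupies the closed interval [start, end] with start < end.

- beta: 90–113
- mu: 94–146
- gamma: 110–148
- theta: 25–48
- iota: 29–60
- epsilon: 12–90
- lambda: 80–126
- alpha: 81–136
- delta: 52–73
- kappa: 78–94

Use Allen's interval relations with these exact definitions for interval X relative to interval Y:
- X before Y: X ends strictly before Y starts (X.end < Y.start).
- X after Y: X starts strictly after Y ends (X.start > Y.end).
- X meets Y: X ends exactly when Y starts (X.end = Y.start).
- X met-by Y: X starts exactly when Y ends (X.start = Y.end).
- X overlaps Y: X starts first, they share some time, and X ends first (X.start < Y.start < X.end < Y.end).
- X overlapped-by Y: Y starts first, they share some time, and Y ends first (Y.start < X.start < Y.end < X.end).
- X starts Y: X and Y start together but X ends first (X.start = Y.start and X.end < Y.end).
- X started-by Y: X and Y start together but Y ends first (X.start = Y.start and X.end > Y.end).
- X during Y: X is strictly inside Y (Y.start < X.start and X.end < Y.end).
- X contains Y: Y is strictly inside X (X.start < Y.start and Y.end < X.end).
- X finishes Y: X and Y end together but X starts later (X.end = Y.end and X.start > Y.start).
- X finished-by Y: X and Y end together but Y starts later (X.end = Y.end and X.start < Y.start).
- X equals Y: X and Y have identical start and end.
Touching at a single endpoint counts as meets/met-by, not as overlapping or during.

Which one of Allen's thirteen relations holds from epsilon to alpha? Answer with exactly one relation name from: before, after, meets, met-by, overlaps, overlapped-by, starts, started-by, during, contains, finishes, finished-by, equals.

overlaps

epsilon = [12, 90]; alpha = [81, 136].
Compare endpoints: epsilon.start < alpha.start, epsilon.start < alpha.end, epsilon.end > alpha.start, epsilon.end < alpha.end.
That pattern is 'overlaps'.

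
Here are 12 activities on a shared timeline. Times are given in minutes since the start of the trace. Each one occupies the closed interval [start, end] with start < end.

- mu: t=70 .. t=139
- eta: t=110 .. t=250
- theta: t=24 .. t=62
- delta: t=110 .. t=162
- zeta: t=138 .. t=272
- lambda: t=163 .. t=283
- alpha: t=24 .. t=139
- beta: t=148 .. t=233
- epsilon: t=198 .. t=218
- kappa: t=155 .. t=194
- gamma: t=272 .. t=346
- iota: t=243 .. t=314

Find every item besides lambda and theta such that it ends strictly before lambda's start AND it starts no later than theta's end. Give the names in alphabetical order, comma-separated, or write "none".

alpha

Conditions: its end is strictly before lambda's start (X.end < t=163) AND its start is no later than theta's end (X.start <= t=62).
alpha: end t=139 < t=163? ✓; start t=24 <= t=62? ✓ → yes.
beta: end t=233 < t=163? ✗; start t=148 <= t=62? ✗ → no.
delta: end t=162 < t=163? ✓; start t=110 <= t=62? ✗ → no.
epsilon: end t=218 < t=163? ✗; start t=198 <= t=62? ✗ → no.
eta: end t=250 < t=163? ✗; start t=110 <= t=62? ✗ → no.
gamma: end t=346 < t=163? ✗; start t=272 <= t=62? ✗ → no.
iota: end t=314 < t=163? ✗; start t=243 <= t=62? ✗ → no.
kappa: end t=194 < t=163? ✗; start t=155 <= t=62? ✗ → no.
mu: end t=139 < t=163? ✓; start t=70 <= t=62? ✗ → no.
zeta: end t=272 < t=163? ✗; start t=138 <= t=62? ✗ → no.
Result: alpha.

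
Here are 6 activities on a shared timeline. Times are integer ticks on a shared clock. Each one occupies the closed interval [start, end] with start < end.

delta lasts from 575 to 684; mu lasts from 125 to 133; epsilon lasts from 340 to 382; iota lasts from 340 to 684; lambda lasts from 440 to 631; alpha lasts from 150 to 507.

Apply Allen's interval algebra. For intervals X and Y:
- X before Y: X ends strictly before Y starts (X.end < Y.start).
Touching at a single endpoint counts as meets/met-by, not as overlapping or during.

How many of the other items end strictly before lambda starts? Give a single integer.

2

Target lambda = [440, 631].
alpha [150, 507] → overlaps → no.
delta [575, 684] → overlapped-by → no.
epsilon [340, 382] → before → counts.
iota [340, 684] → contains → no.
mu [125, 133] → before → counts.
Total: 2.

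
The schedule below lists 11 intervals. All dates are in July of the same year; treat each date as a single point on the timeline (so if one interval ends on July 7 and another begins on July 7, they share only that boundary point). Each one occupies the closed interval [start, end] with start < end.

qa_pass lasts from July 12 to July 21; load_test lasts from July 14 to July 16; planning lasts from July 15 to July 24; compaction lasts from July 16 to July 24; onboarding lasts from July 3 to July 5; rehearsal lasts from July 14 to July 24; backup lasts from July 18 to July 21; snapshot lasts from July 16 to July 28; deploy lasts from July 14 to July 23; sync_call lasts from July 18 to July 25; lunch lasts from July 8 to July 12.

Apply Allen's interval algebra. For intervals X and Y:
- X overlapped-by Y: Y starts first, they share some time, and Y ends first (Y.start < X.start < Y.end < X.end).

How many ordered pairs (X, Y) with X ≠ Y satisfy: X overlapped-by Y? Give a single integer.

Checking all 110 ordered pairs for relation 'overlapped-by'; matching pairs in alphabetical order:
(compaction, deploy): compaction overlapped-by deploy ✓
(compaction, qa_pass): compaction overlapped-by qa_pass ✓
(deploy, qa_pass): deploy overlapped-by qa_pass ✓
(planning, deploy): planning overlapped-by deploy ✓
(planning, load_test): planning overlapped-by load_test ✓
(planning, qa_pass): planning overlapped-by qa_pass ✓
(rehearsal, qa_pass): rehearsal overlapped-by qa_pass ✓
(snapshot, deploy): snapshot overlapped-by deploy ✓
(snapshot, planning): snapshot overlapped-by planning ✓
(snapshot, qa_pass): snapshot overlapped-by qa_pass ✓
(snapshot, rehearsal): snapshot overlapped-by rehearsal ✓
(sync_call, compaction): sync_call overlapped-by compaction ✓
(sync_call, deploy): sync_call overlapped-by deploy ✓
(sync_call, planning): sync_call overlapped-by planning ✓
(sync_call, qa_pass): sync_call overlapped-by qa_pass ✓
(sync_call, rehearsal): sync_call overlapped-by rehearsal ✓
Count: 16.

16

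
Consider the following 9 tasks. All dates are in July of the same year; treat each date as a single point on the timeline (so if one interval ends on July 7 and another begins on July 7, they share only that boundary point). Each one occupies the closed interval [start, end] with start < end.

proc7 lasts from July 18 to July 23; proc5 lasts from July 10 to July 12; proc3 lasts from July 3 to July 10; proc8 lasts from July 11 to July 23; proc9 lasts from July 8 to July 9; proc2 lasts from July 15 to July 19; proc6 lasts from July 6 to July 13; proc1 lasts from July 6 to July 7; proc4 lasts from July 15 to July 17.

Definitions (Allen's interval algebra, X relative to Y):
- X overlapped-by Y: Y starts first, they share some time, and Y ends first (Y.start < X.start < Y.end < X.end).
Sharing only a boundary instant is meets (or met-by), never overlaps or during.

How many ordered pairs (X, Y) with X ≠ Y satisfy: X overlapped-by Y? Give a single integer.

Checking all 72 ordered pairs for relation 'overlapped-by'; matching pairs in alphabetical order:
(proc6, proc3): proc6 overlapped-by proc3 ✓
(proc7, proc2): proc7 overlapped-by proc2 ✓
(proc8, proc5): proc8 overlapped-by proc5 ✓
(proc8, proc6): proc8 overlapped-by proc6 ✓
Count: 4.

4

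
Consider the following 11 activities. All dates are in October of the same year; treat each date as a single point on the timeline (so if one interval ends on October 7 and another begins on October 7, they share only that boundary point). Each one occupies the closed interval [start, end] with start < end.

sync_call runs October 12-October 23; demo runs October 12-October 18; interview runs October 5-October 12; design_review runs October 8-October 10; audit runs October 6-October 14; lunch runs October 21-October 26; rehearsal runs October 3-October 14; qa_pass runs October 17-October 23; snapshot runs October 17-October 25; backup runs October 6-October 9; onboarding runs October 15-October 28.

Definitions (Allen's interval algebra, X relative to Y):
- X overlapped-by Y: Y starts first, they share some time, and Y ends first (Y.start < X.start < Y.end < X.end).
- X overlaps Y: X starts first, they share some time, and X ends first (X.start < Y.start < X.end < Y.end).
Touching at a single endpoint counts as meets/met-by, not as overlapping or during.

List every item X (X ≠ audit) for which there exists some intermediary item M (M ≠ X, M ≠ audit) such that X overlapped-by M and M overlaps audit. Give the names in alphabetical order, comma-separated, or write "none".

Target audit = [October 6, October 14].
Intermediaries M with M overlaps audit: interview.
Via interview — items with X overlapped-by interview: none.
Union: none.

none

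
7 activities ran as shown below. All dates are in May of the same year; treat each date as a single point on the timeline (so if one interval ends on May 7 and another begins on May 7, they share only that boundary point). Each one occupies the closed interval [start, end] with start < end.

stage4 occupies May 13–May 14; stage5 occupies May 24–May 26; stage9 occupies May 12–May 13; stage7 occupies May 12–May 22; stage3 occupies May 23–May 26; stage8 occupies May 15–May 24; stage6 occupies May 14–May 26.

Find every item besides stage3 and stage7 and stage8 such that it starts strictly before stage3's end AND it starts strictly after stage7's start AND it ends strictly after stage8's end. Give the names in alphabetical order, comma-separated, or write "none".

stage5, stage6

Conditions: its start is strictly before stage3's end (X.start < May 26) AND its start is strictly after stage7's start (X.start > May 12) AND its end is strictly after stage8's end (X.end > May 24).
stage4: start May 13 < May 26? ✓; start May 13 > May 12? ✓; end May 14 > May 24? ✗ → no.
stage5: start May 24 < May 26? ✓; start May 24 > May 12? ✓; end May 26 > May 24? ✓ → yes.
stage6: start May 14 < May 26? ✓; start May 14 > May 12? ✓; end May 26 > May 24? ✓ → yes.
stage9: start May 12 < May 26? ✓; start May 12 > May 12? ✗; end May 13 > May 24? ✗ → no.
Result: stage5, stage6.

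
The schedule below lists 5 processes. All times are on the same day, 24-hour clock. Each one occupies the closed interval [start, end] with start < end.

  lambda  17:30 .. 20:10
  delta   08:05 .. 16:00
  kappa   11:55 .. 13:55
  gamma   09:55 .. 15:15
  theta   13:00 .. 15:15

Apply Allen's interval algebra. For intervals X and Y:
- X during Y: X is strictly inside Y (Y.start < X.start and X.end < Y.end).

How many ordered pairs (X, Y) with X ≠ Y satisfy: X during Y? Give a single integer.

4

Checking all 20 ordered pairs for relation 'during'; matching pairs in alphabetical order:
(gamma, delta): gamma during delta ✓
(kappa, delta): kappa during delta ✓
(kappa, gamma): kappa during gamma ✓
(theta, delta): theta during delta ✓
Count: 4.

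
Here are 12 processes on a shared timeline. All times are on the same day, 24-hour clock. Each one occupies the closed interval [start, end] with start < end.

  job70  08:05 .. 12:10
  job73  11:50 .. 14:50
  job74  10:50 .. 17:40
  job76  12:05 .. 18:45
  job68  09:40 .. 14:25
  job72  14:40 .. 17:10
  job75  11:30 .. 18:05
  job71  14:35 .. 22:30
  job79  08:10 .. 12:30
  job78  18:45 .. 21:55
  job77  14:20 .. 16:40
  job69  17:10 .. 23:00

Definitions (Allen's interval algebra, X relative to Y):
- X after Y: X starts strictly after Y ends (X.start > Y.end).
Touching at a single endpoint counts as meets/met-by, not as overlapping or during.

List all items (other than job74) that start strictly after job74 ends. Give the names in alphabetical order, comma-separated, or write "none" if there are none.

Target job74 = [10:50, 17:40].
job68 [09:40, 14:25] → overlaps → no.
job69 [17:10, 23:00] → overlapped-by → no.
job70 [08:05, 12:10] → overlaps → no.
job71 [14:35, 22:30] → overlapped-by → no.
job72 [14:40, 17:10] → during → no.
job73 [11:50, 14:50] → during → no.
job75 [11:30, 18:05] → overlapped-by → no.
job76 [12:05, 18:45] → overlapped-by → no.
job77 [14:20, 16:40] → during → no.
job78 [18:45, 21:55] → after → yes.
job79 [08:10, 12:30] → overlaps → no.
Result: job78.

job78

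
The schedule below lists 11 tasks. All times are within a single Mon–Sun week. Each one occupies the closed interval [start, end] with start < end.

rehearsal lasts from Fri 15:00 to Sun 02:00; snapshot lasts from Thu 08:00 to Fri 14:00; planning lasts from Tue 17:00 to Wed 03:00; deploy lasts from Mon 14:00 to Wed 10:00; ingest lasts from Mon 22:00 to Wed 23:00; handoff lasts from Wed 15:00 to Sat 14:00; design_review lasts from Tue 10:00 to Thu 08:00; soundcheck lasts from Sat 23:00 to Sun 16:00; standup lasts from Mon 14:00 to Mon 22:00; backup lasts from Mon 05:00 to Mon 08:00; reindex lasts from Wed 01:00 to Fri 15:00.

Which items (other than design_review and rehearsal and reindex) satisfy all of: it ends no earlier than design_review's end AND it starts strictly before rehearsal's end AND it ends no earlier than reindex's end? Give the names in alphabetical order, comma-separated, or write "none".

handoff, soundcheck

Conditions: its end is no earlier than design_review's end (X.end >= Thu 08:00) AND its start is strictly before rehearsal's end (X.start < Sun 02:00) AND its end is no earlier than reindex's end (X.end >= Fri 15:00).
backup: end Mon 08:00 >= Thu 08:00? ✗; start Mon 05:00 < Sun 02:00? ✓; end Mon 08:00 >= Fri 15:00? ✗ → no.
deploy: end Wed 10:00 >= Thu 08:00? ✗; start Mon 14:00 < Sun 02:00? ✓; end Wed 10:00 >= Fri 15:00? ✗ → no.
handoff: end Sat 14:00 >= Thu 08:00? ✓; start Wed 15:00 < Sun 02:00? ✓; end Sat 14:00 >= Fri 15:00? ✓ → yes.
ingest: end Wed 23:00 >= Thu 08:00? ✗; start Mon 22:00 < Sun 02:00? ✓; end Wed 23:00 >= Fri 15:00? ✗ → no.
planning: end Wed 03:00 >= Thu 08:00? ✗; start Tue 17:00 < Sun 02:00? ✓; end Wed 03:00 >= Fri 15:00? ✗ → no.
snapshot: end Fri 14:00 >= Thu 08:00? ✓; start Thu 08:00 < Sun 02:00? ✓; end Fri 14:00 >= Fri 15:00? ✗ → no.
soundcheck: end Sun 16:00 >= Thu 08:00? ✓; start Sat 23:00 < Sun 02:00? ✓; end Sun 16:00 >= Fri 15:00? ✓ → yes.
standup: end Mon 22:00 >= Thu 08:00? ✗; start Mon 14:00 < Sun 02:00? ✓; end Mon 22:00 >= Fri 15:00? ✗ → no.
Result: handoff, soundcheck.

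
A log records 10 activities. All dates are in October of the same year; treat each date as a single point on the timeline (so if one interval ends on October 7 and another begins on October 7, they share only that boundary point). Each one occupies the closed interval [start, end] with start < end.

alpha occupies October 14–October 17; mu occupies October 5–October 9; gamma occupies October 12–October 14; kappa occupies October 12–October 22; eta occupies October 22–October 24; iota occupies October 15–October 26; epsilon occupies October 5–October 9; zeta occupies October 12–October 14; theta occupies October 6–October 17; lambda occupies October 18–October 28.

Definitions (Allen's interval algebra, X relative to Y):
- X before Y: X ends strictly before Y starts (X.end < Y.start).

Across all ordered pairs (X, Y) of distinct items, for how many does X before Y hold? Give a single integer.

Checking all 90 ordered pairs for relation 'before'; matching pairs in alphabetical order:
(alpha, eta): alpha before eta ✓
(alpha, lambda): alpha before lambda ✓
(epsilon, alpha): epsilon before alpha ✓
(epsilon, eta): epsilon before eta ✓
(epsilon, gamma): epsilon before gamma ✓
(epsilon, iota): epsilon before iota ✓
(epsilon, kappa): epsilon before kappa ✓
(epsilon, lambda): epsilon before lambda ✓
(epsilon, zeta): epsilon before zeta ✓
(gamma, eta): gamma before eta ✓
(gamma, iota): gamma before iota ✓
(gamma, lambda): gamma before lambda ✓
(mu, alpha): mu before alpha ✓
(mu, eta): mu before eta ✓
(mu, gamma): mu before gamma ✓
(mu, iota): mu before iota ✓
(mu, kappa): mu before kappa ✓
(mu, lambda): mu before lambda ✓
(mu, zeta): mu before zeta ✓
(theta, eta): theta before eta ✓
(theta, lambda): theta before lambda ✓
(zeta, eta): zeta before eta ✓
(zeta, iota): zeta before iota ✓
(zeta, lambda): zeta before lambda ✓
Count: 24.

24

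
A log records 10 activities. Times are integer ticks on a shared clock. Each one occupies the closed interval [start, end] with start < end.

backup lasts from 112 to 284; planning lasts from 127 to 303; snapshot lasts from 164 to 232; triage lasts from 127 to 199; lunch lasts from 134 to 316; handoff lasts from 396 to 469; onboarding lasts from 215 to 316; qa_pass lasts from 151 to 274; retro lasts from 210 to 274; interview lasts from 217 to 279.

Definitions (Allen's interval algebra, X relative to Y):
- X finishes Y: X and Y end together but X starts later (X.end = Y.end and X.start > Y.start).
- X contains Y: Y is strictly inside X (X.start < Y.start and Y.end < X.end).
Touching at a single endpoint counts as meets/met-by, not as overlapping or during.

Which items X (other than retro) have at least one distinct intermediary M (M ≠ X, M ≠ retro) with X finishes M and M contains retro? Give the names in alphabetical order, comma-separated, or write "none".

onboarding

Target retro = [210, 274].
Intermediaries M with M contains retro: backup, lunch, planning.
Via backup — items with X finishes backup: none.
Via lunch — items with X finishes lunch: onboarding.
Via planning — items with X finishes planning: none.
Union: onboarding.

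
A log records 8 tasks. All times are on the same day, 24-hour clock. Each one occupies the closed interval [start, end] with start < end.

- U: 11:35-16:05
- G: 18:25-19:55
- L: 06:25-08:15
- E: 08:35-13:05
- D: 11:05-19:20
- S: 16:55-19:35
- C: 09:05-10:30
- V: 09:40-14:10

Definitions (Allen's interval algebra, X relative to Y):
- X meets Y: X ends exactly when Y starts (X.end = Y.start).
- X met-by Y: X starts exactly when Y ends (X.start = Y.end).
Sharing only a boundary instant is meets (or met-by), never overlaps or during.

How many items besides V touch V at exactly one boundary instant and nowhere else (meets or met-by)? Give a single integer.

0

Target V = [09:40, 14:10].
C [09:05, 10:30] → overlaps → no.
D [11:05, 19:20] → overlapped-by → no.
E [08:35, 13:05] → overlaps → no.
G [18:25, 19:55] → after → no.
L [06:25, 08:15] → before → no.
S [16:55, 19:35] → after → no.
U [11:35, 16:05] → overlapped-by → no.
Total: 0.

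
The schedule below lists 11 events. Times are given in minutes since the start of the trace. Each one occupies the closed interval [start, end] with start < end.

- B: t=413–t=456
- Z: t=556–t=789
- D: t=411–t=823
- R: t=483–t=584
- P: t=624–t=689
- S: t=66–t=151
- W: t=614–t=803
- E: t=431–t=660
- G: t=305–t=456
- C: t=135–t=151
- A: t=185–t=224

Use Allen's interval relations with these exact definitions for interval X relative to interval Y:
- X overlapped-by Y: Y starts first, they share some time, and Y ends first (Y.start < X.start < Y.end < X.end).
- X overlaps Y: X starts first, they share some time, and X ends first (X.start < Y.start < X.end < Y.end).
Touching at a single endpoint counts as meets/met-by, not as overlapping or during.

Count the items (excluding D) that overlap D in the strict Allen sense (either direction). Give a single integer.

Target D = [t=411, t=823].
A [t=185, t=224] → before → no.
B [t=413, t=456] → during → no.
C [t=135, t=151] → before → no.
E [t=431, t=660] → during → no.
G [t=305, t=456] → overlaps → counts.
P [t=624, t=689] → during → no.
R [t=483, t=584] → during → no.
S [t=66, t=151] → before → no.
W [t=614, t=803] → during → no.
Z [t=556, t=789] → during → no.
Total: 1.

1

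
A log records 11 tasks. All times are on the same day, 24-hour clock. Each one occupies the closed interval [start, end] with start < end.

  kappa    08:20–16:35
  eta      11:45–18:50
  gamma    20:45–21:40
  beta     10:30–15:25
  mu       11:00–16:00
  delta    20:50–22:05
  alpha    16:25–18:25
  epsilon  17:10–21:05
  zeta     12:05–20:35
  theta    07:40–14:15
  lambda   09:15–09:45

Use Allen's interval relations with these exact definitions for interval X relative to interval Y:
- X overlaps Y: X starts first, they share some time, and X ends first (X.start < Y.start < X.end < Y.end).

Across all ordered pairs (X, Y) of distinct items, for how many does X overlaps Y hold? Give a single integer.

20

Checking all 110 ordered pairs for relation 'overlaps'; matching pairs in alphabetical order:
(alpha, epsilon): alpha overlaps epsilon ✓
(beta, eta): beta overlaps eta ✓
(beta, mu): beta overlaps mu ✓
(beta, zeta): beta overlaps zeta ✓
(epsilon, delta): epsilon overlaps delta ✓
(epsilon, gamma): epsilon overlaps gamma ✓
(eta, epsilon): eta overlaps epsilon ✓
(eta, zeta): eta overlaps zeta ✓
(gamma, delta): gamma overlaps delta ✓
(kappa, alpha): kappa overlaps alpha ✓
(kappa, eta): kappa overlaps eta ✓
(kappa, zeta): kappa overlaps zeta ✓
(mu, eta): mu overlaps eta ✓
(mu, zeta): mu overlaps zeta ✓
(theta, beta): theta overlaps beta ✓
(theta, eta): theta overlaps eta ✓
(theta, kappa): theta overlaps kappa ✓
(theta, mu): theta overlaps mu ✓
(theta, zeta): theta overlaps zeta ✓
(zeta, epsilon): zeta overlaps epsilon ✓
Count: 20.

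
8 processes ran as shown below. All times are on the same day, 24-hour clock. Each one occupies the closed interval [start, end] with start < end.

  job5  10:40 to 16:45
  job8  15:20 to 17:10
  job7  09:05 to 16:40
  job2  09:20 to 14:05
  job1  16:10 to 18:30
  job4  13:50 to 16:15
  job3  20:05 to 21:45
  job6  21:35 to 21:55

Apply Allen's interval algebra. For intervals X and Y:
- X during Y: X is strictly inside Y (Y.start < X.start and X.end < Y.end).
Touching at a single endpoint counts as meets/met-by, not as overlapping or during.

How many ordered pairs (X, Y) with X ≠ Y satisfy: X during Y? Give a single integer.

3

Checking all 56 ordered pairs for relation 'during'; matching pairs in alphabetical order:
(job2, job7): job2 during job7 ✓
(job4, job5): job4 during job5 ✓
(job4, job7): job4 during job7 ✓
Count: 3.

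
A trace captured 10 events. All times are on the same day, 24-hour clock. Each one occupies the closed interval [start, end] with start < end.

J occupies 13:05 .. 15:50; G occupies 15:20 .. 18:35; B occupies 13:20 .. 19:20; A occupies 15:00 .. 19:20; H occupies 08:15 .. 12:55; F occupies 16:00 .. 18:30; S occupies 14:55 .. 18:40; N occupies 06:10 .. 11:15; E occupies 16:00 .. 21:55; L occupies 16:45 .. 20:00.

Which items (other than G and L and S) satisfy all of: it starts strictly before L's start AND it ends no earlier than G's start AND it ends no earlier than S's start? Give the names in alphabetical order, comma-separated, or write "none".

A, B, E, F, J

Conditions: its start is strictly before L's start (X.start < 16:45) AND its end is no earlier than G's start (X.end >= 15:20) AND its end is no earlier than S's start (X.end >= 14:55).
A: start 15:00 < 16:45? ✓; end 19:20 >= 15:20? ✓; end 19:20 >= 14:55? ✓ → yes.
B: start 13:20 < 16:45? ✓; end 19:20 >= 15:20? ✓; end 19:20 >= 14:55? ✓ → yes.
E: start 16:00 < 16:45? ✓; end 21:55 >= 15:20? ✓; end 21:55 >= 14:55? ✓ → yes.
F: start 16:00 < 16:45? ✓; end 18:30 >= 15:20? ✓; end 18:30 >= 14:55? ✓ → yes.
H: start 08:15 < 16:45? ✓; end 12:55 >= 15:20? ✗; end 12:55 >= 14:55? ✗ → no.
J: start 13:05 < 16:45? ✓; end 15:50 >= 15:20? ✓; end 15:50 >= 14:55? ✓ → yes.
N: start 06:10 < 16:45? ✓; end 11:15 >= 15:20? ✗; end 11:15 >= 14:55? ✗ → no.
Result: A, B, E, F, J.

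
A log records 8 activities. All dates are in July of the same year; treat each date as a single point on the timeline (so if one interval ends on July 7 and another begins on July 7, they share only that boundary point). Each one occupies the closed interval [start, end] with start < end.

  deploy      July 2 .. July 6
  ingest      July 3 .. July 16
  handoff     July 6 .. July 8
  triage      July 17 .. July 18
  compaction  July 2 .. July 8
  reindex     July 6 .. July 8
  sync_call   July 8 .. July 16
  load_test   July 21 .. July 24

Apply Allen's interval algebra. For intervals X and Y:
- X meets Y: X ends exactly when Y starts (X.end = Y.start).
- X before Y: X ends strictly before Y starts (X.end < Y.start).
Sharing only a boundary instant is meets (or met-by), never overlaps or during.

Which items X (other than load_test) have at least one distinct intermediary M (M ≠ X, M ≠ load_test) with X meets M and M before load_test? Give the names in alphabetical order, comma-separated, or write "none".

Target load_test = [July 21, July 24].
Intermediaries M with M before load_test: compaction, deploy, handoff, ingest, reindex, sync_call, triage.
Via compaction — items with X meets compaction: none.
Via deploy — items with X meets deploy: none.
Via handoff — items with X meets handoff: deploy.
Via ingest — items with X meets ingest: none.
Via reindex — items with X meets reindex: deploy.
Via sync_call — items with X meets sync_call: compaction, handoff, reindex.
Via triage — items with X meets triage: none.
Union: compaction, deploy, handoff, reindex.

compaction, deploy, handoff, reindex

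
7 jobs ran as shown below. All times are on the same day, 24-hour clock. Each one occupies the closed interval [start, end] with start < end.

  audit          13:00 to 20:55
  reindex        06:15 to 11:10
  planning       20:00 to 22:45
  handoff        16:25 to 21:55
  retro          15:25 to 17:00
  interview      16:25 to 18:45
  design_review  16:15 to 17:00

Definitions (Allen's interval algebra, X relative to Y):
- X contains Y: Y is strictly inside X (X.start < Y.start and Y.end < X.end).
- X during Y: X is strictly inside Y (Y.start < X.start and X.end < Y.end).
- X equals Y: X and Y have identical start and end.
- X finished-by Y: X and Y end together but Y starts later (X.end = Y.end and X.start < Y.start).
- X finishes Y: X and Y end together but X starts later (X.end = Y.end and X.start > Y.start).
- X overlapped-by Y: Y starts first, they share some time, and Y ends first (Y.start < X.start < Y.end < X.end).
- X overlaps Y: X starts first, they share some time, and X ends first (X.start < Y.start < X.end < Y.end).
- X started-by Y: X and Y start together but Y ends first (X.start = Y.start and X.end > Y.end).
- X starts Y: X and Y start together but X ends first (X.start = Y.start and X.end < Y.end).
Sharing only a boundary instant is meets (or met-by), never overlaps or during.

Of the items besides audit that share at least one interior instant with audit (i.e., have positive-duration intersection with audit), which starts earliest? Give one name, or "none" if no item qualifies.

Target audit = [13:00, 20:55].
design_review [16:15, 17:00] → during → candidate.
handoff [16:25, 21:55] → overlapped-by → candidate.
interview [16:25, 18:45] → during → candidate.
planning [20:00, 22:45] → overlapped-by → candidate.
reindex [06:15, 11:10] → before → excluded.
retro [15:25, 17:00] → during → candidate.
Among candidates, earliest start is 15:25 → retro.

retro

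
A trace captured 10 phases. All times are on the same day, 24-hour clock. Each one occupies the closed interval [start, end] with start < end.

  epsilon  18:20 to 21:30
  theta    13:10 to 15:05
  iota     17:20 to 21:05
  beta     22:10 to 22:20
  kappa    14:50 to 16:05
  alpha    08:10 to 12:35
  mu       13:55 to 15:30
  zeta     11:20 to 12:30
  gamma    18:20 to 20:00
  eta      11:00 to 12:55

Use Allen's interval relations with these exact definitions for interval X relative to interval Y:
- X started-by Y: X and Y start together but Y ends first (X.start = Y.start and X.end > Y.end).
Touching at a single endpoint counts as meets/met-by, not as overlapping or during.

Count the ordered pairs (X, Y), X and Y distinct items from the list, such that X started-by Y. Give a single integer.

1

Checking all 90 ordered pairs for relation 'started-by'; matching pairs in alphabetical order:
(epsilon, gamma): epsilon started-by gamma ✓
Count: 1.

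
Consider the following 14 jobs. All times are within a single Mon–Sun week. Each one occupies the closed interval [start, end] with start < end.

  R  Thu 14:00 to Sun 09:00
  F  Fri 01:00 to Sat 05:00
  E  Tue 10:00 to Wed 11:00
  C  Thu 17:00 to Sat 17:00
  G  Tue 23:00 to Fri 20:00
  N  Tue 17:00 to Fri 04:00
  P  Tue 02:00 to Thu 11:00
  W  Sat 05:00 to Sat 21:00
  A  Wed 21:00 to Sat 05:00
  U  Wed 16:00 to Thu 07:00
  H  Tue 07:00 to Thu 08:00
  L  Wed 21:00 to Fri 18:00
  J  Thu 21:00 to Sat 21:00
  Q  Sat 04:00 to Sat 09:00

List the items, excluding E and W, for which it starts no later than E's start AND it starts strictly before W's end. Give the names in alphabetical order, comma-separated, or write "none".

Conditions: its start is no later than E's start (X.start <= Tue 10:00) AND its start is strictly before W's end (X.start < Sat 21:00).
A: start Wed 21:00 <= Tue 10:00? ✗; start Wed 21:00 < Sat 21:00? ✓ → no.
C: start Thu 17:00 <= Tue 10:00? ✗; start Thu 17:00 < Sat 21:00? ✓ → no.
F: start Fri 01:00 <= Tue 10:00? ✗; start Fri 01:00 < Sat 21:00? ✓ → no.
G: start Tue 23:00 <= Tue 10:00? ✗; start Tue 23:00 < Sat 21:00? ✓ → no.
H: start Tue 07:00 <= Tue 10:00? ✓; start Tue 07:00 < Sat 21:00? ✓ → yes.
J: start Thu 21:00 <= Tue 10:00? ✗; start Thu 21:00 < Sat 21:00? ✓ → no.
L: start Wed 21:00 <= Tue 10:00? ✗; start Wed 21:00 < Sat 21:00? ✓ → no.
N: start Tue 17:00 <= Tue 10:00? ✗; start Tue 17:00 < Sat 21:00? ✓ → no.
P: start Tue 02:00 <= Tue 10:00? ✓; start Tue 02:00 < Sat 21:00? ✓ → yes.
Q: start Sat 04:00 <= Tue 10:00? ✗; start Sat 04:00 < Sat 21:00? ✓ → no.
R: start Thu 14:00 <= Tue 10:00? ✗; start Thu 14:00 < Sat 21:00? ✓ → no.
U: start Wed 16:00 <= Tue 10:00? ✗; start Wed 16:00 < Sat 21:00? ✓ → no.
Result: H, P.

H, P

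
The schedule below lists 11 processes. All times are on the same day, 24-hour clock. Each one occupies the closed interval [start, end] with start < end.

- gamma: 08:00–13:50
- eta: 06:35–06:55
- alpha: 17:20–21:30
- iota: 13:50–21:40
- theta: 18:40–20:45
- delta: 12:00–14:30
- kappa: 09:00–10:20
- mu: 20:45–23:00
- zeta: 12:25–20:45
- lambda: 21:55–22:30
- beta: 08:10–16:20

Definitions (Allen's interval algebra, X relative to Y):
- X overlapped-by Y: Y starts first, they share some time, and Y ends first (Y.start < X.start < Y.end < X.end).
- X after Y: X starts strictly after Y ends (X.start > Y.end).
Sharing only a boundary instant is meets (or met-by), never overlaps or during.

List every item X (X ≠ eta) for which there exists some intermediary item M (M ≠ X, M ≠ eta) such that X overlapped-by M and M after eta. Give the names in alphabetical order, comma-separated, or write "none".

Target eta = [06:35, 06:55].
Intermediaries M with M after eta: alpha, beta, delta, gamma, iota, kappa, lambda, mu, theta, zeta.
Via alpha — items with X overlapped-by alpha: mu.
Via beta — items with X overlapped-by beta: iota, zeta.
Via delta — items with X overlapped-by delta: iota, zeta.
Via gamma — items with X overlapped-by gamma: beta, delta, zeta.
Via iota — items with X overlapped-by iota: mu.
Via kappa — items with X overlapped-by kappa: none.
Via lambda — items with X overlapped-by lambda: none.
Via mu — items with X overlapped-by mu: none.
Via theta — items with X overlapped-by theta: none.
Via zeta — items with X overlapped-by zeta: alpha, iota.
Union: alpha, beta, delta, iota, mu, zeta.

alpha, beta, delta, iota, mu, zeta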